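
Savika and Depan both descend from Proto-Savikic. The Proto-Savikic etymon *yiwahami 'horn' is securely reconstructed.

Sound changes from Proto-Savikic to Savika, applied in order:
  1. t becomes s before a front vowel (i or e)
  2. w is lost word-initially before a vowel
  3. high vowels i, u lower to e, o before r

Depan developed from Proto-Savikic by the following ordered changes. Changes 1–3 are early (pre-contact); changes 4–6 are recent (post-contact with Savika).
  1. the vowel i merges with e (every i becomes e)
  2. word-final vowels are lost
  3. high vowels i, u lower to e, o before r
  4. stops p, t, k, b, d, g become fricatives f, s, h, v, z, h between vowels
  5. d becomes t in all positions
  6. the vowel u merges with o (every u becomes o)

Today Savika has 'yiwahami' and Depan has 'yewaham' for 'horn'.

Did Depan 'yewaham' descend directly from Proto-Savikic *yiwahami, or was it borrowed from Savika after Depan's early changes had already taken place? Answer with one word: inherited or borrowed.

inherited

If inherited, *yiwahami would pass through all of Depan's changes:
Depan: *yiwahami
  yiwahami → yewahame   [vowel merger]
  yewahame → yewaham   [apocope]
  yewaham (rule 3 does not apply)
  yewaham (rule 4 does not apply)
  yewaham (rule 5 does not apply)
  yewaham (rule 6 does not apply)
  giving Depan yewaham.
If borrowed from Savika 'yiwahami' after the early changes, it would undergo only the recent ones:
  rule 4 (intervocalic lenition): no change (yiwahami)
  rule 5 (unconditioned shift): no change (yiwahami)
  rule 6 (vowel merger): no change (yiwahami)
  ⇒ as a loan: yiwahami
Depan 'yewaham' matches the inherited outcome exactly, so it is an inherited cognate, not a loan.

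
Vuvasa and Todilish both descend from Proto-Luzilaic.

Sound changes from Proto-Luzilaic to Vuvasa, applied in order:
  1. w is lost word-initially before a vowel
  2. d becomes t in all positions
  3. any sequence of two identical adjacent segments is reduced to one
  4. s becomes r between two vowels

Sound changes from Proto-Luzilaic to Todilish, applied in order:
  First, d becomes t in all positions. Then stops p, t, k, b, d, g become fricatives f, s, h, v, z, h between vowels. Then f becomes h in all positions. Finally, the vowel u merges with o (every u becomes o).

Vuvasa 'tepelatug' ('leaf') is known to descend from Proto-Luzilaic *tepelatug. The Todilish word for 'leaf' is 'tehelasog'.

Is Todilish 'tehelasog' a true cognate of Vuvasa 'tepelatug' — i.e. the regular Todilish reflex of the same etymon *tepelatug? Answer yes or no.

yes

Derive the expected Todilish reflex of *tepelatug:
Todilish: *tepelatug > tefelasug > tehelasug > tehelasog  (by intervocalic lenition, unconditioned shift, vowel merger)
Todilish 'tehelasog' matches the regular reflex exactly, so the pair is cognate.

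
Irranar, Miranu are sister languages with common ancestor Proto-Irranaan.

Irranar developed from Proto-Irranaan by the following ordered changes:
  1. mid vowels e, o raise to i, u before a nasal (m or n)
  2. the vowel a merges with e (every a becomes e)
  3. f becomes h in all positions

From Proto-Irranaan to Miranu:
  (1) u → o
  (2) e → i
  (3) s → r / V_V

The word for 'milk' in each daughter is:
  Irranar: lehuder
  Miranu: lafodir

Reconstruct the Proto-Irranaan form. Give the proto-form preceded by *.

*lafuder

Position 3: Irranar has h, Miranu has f. Miranu preserves f here (none of its changes turn any other segment into f), so the proto-segment is *f.
Position 2: Irranar has e, Miranu has a. Miranu preserves a here (none of its changes turn any other segment into a), so the proto-segment is *a.
Position 6: Irranar has e, Miranu has i. Taking the neighbouring segments as reconstructed: Irranar e could go back to *a or *e; Miranu i could go back to *e or *i — the one source consistent with every daughter is *e.
This points to *lafuder. Verify forward in each daughter:
Irranar: start from *lafuder.
  rule 1: no change — lafuder
  rule 2 (vowel merger): lafuder → lefuder
  rule 3 (unconditioned shift): lefuder → lehuder
  ⇒ Irranar lehuder
Miranu: *lafuder > lafoder > lafodir  (by vowel merger, vowel merger)
Only *lafuder yields all of Irranar lehuder, Miranu lafodir.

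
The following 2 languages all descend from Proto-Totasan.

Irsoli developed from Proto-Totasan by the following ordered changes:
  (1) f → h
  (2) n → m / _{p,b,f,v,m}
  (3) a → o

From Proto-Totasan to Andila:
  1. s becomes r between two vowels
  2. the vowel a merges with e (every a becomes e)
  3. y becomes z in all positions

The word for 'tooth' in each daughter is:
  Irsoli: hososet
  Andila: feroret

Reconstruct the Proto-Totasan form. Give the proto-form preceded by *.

*fasoset

Position 2: Irsoli has o, Andila has e. Taking the neighbouring segments as reconstructed: Irsoli o could go back to *a or *o; Andila e could go back to *a or *e — the one source consistent with every daughter is *a.
Position 5: Irsoli has s, Andila has r. Irsoli preserves s here (none of its changes turn any other segment into s), so the proto-segment is *s.
Position 1: Irsoli has h, Andila has f. Andila preserves f here (none of its changes turn any other segment into f), so the proto-segment is *f.
Verify the candidate proto-form against each daughter:
Irsoli: *fasoset
  fasoset → hasoset   [unconditioned shift]
  hasoset (rule 2 does not apply)
  hasoset → hososet   [vowel merger]
  giving Irsoli hososet.
Andila: *fasoset > faroret > feroret  (by rhotacism, vowel merger)
No other proto-form is consistent with every reflex, so the reconstruction is *fasoset.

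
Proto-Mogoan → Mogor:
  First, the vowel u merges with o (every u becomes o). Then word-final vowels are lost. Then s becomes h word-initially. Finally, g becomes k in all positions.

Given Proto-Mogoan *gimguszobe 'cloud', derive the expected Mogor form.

kimkoszob

Mogor: start from *gimguszobe.
  rule 1 (vowel merger): gimguszobe → gimgoszobe
  rule 2 (apocope): gimgoszobe → gimgoszob
  rule 3: no change — gimgoszob
  rule 4 (unconditioned shift): gimgoszob → kimkoszob
  ⇒ Mogor kimkoszob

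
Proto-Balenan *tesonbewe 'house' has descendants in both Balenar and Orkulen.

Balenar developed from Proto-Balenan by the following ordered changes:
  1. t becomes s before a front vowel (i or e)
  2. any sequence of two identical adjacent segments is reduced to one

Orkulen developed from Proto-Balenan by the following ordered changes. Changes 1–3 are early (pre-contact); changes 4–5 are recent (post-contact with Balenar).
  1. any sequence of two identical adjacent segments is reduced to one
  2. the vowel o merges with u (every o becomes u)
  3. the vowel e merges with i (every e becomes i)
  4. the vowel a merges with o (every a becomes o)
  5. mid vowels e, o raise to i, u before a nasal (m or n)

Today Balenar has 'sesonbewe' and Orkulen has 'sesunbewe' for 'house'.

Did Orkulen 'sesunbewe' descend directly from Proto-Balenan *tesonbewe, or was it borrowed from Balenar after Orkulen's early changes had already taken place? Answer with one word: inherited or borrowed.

borrowed

If inherited, *tesonbewe would pass through all of Orkulen's changes:
Orkulen: start from *tesonbewe.
  rule 1: no change — tesonbewe
  rule 2 (vowel merger): tesonbewe → tesunbewe
  rule 3 (vowel merger): tesunbewe → tisunbiwi
  rule 4: no change — tisunbiwi
  rule 5: no change — tisunbiwi
  ⇒ Orkulen tisunbiwi
If borrowed from Balenar 'sesonbewe' after the early changes, it would undergo only the recent ones:
  rule 4 (vowel merger): no change (sesonbewe)
  rule 5 (pre-nasal raising): sesonbewe → sesunbewe
  ⇒ as a loan: sesunbewe
Orkulen 'sesunbewe' matches the loan outcome 'sesunbewe', not the inherited 'tisunbiwi' — it skipped the early Orkulen changes, so it was borrowed from Balenar.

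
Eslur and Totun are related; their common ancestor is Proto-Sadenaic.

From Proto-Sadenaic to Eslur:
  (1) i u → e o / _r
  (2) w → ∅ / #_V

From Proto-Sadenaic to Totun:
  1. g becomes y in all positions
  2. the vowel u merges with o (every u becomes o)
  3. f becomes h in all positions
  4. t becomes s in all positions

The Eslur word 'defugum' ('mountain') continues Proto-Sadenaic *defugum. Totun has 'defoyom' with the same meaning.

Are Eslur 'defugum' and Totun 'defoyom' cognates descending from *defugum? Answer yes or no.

Derive the expected Totun reflex of *defugum:
Totun: *defugum
  defugum → defuyum   [unconditioned shift]
  defuyum → defoyom   [vowel merger]
  defoyom → dehoyom   [unconditioned shift]
  dehoyom (rule 4 does not apply)
  giving Totun dehoyom.
The regular Totun reflex would be 'dehoyom', but the attested form is 'defoyom'. The correspondence is irregular, so they are not cognates (the Totun form has a different source).

no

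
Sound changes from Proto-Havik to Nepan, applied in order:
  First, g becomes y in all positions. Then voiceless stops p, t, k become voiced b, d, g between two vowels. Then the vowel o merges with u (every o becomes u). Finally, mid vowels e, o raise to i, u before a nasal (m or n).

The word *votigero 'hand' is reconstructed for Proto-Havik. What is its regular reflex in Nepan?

vudiyeru

Nepan: *votigero > votiyero > vodiyero > vudiyeru  (by unconditioned shift, intervocalic voicing, vowel merger)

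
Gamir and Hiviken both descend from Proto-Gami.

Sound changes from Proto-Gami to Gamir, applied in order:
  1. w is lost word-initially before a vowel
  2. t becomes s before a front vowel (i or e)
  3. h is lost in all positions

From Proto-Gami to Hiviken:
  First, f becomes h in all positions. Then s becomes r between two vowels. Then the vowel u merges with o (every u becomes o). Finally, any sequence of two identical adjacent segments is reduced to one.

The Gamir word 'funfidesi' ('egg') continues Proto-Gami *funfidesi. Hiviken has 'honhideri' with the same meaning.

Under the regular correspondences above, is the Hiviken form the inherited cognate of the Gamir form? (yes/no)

Derive the expected Hiviken reflex of *funfidesi:
Hiviken: start from *funfidesi.
  rule 1 (unconditioned shift): funfidesi → hunhidesi
  rule 2 (rhotacism): hunhidesi → hunhideri
  rule 3 (vowel merger): hunhideri → honhideri
  rule 4: no change — honhideri
  ⇒ Hiviken honhideri
Hiviken 'honhideri' matches the regular reflex exactly, so the pair is cognate.

yes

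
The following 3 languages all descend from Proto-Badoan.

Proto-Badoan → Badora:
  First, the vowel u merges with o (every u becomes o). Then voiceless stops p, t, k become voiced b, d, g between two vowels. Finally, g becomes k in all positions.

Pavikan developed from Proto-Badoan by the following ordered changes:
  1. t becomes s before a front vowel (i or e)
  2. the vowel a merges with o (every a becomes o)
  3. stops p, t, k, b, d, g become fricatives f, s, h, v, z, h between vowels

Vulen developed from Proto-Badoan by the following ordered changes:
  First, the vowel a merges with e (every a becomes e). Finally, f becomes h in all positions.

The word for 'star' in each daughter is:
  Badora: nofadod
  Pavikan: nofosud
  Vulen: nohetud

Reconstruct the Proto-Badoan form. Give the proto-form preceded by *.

Position 6: Badora has o, Pavikan has u, Vulen has u. Pavikan preserves u here (none of its changes turn any other segment into u), so the proto-segment is *u.
Position 4: Badora has a, Pavikan has o, Vulen has e. Badora preserves a here (none of its changes turn any other segment into a), so the proto-segment is *a.
Continuing position by position gives *nofatud; check it forward:
Badora: *nofatud > nofatod > nofadod  (by vowel merger, intervocalic voicing)
Pavikan: start from *nofatud.
  rule 1: no change — nofatud
  rule 2 (vowel merger): nofatud → nofotud
  rule 3 (intervocalic lenition): nofotud → nofosud
  ⇒ Pavikan nofosud
Vulen: *nofatud
  nofatud → nofetud   [vowel merger]
  nofetud → nohetud   [unconditioned shift]
  giving Vulen nohetud.
*nofatud is the unique common source.

*nofatud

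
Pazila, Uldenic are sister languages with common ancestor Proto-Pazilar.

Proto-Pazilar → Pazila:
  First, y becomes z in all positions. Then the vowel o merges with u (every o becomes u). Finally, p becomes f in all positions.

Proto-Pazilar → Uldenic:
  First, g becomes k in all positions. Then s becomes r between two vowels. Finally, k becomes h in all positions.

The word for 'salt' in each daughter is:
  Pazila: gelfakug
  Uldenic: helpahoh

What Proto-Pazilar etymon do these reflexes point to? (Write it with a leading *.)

Position 7: Pazila has u, Uldenic has o. Uldenic preserves o here (none of its changes turn any other segment into o), so the proto-segment is *o.
Position 8: Pazila has g, Uldenic has h. Pazila preserves g here (none of its changes turn any other segment into g), so the proto-segment is *g.
Continuing position by position gives *gelpakog; check it forward:
Pazila: *gelpakog > gelpakug > gelfakug  (by vowel merger, unconditioned shift)
Uldenic: start from *gelpakog.
  rule 1 (unconditioned shift): gelpakog → kelpakok
  rule 2: no change — kelpakok
  rule 3 (unconditioned shift): kelpakok → helpahoh
  ⇒ Uldenic helpahoh
No other proto-form is consistent with every reflex, so the reconstruction is *gelpakog.

*gelpakog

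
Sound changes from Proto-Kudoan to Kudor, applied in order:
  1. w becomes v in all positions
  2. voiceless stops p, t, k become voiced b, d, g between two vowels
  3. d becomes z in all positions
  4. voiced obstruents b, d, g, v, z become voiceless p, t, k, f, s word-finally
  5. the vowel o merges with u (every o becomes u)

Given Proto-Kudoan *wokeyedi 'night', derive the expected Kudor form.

Kudor: *wokeyedi > vokeyedi > vogeyedi > vogeyezi > vugeyezi  (by unconditioned shift, intervocalic voicing, unconditioned shift, vowel merger)

vugeyezi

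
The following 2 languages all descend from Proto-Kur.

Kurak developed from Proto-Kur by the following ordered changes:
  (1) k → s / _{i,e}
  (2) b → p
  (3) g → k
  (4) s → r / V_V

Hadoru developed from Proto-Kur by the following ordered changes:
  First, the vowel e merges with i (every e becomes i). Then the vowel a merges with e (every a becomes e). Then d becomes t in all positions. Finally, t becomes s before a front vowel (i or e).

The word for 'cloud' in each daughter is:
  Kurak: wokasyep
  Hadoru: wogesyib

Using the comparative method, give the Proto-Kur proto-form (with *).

Position 4: Kurak has a, Hadoru has e. Kurak preserves a here (none of its changes turn any other segment into a), so the proto-segment is *a.
Position 7: Kurak has e, Hadoru has i. Kurak preserves e here (none of its changes turn any other segment into e), so the proto-segment is *e.
Continuing position by position gives *wogasyeb; check it forward:
Kurak: start from *wogasyeb.
  rule 1: no change — wogasyeb
  rule 2 (unconditioned shift): wogasyeb → wogasyep
  rule 3 (unconditioned shift): wogasyep → wokasyep
  rule 4: no change — wokasyep
  ⇒ Kurak wokasyep
Hadoru: *wogasyeb > wogasyib > wogesyib  (by vowel merger, vowel merger)
Only *wogasyeb yields all of Kurak wokasyep, Hadoru wogesyib.

*wogasyeb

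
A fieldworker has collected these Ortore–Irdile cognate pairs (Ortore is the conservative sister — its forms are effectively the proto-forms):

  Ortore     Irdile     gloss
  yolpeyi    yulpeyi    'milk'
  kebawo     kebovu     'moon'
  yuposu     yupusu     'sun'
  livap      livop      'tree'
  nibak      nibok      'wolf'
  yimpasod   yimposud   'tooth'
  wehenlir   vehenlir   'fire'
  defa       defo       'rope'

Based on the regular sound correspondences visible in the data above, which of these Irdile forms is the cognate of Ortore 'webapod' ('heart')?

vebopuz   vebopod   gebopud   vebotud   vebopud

wehenlir ~ vehenlir — Ortore w corresponds to Irdile v word-initially before a front vowel.
livap ~ livop — Ortore a corresponds to Irdile o after a consonant, before a labial obstruent.
yolpeyi ~ yulpeyi, yuposu ~ yupusu — Ortore o corresponds to Irdile u after a consonant, before a consonant other than r, m, n, p, b, f, v.
Applying these to Ortore 'webapod':
  webapod → vebapod   (w→v word-initially before a front vowel)
  vebapod → vebopod   (a→o after a consonant, before a labial obstruent)
  vebopod → vebopud   (o→u after a consonant, before a consonant other than r, m, n, p, b, f, v)
So the Irdile cognate is 'vebopud'.

vebopud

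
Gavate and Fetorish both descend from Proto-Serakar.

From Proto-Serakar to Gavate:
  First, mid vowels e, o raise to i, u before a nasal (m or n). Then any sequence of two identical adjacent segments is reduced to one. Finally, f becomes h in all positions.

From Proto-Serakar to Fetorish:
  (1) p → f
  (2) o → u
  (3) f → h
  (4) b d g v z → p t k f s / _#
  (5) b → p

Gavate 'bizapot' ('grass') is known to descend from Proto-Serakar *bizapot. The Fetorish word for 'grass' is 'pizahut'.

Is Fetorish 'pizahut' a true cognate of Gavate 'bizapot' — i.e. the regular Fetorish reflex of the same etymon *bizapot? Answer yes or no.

yes

Derive the expected Fetorish reflex of *bizapot:
Fetorish: *bizapot
  bizapot → bizafot   [unconditioned shift]
  bizafot → bizafut   [vowel merger]
  bizafut → bizahut   [unconditioned shift]
  bizahut (rule 4 does not apply)
  bizahut → pizahut   [unconditioned shift]
  giving Fetorish pizahut.
Fetorish 'pizahut' matches the regular reflex exactly, so the pair is cognate.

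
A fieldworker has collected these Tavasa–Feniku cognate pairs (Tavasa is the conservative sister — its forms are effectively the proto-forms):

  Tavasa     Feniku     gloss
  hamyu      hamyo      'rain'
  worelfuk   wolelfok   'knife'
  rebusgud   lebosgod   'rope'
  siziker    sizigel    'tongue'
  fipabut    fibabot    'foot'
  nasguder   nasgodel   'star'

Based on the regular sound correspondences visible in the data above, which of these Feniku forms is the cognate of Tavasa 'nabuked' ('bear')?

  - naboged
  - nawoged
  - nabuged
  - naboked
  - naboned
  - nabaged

worelfuk ~ wolelfok, rebusgud ~ lebosgod — Tavasa u corresponds to Feniku o after a consonant, before a consonant other than r, m, n, p, b, f, v.
siziker ~ sizigel — Tavasa k corresponds to Feniku g between vowels (before a front vowel).
Applying these to Tavasa 'nabuked':
  nabuked → naboked   (u→o after a consonant, before a consonant other than r, m, n, p, b, f, v)
  naboked → naboged   (k→g between vowels (before a front vowel))
So the Feniku cognate is 'naboged'.

naboged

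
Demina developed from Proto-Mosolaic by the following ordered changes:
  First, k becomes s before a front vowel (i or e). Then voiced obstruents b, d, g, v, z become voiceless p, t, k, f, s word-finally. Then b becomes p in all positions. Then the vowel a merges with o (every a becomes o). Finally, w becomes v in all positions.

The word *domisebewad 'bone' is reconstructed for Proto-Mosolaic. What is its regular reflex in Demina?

domisepevot

Demina: start from *domisebewad.
  rule 1: no change — domisebewad
  rule 2 (final devoicing): domisebewad → domisebewat
  rule 3 (unconditioned shift): domisebewat → domisepewat
  rule 4 (vowel merger): domisepewat → domisepewot
  rule 5 (unconditioned shift): domisepewot → domisepevot
  ⇒ Demina domisepevot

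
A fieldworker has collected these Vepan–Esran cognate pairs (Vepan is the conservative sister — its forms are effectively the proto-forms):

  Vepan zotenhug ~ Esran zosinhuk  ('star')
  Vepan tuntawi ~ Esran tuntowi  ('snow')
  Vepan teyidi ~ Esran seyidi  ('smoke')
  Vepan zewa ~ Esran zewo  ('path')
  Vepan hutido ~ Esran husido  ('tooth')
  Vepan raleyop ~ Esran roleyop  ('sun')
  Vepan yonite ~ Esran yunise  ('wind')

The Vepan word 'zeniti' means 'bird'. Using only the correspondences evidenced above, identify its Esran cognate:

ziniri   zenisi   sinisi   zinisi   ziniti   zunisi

zotenhug ~ zosinhuk — Vepan e corresponds to Esran i after a consonant, before a nasal.
hutido ~ husido — Vepan t corresponds to Esran s between vowels (before a front vowel).
Applying these to Vepan 'zeniti':
  zeniti → ziniti   (e→i after a consonant, before a nasal)
  ziniti → zinisi   (t→s between vowels (before a front vowel))
So the Esran cognate is 'zinisi'.

zinisi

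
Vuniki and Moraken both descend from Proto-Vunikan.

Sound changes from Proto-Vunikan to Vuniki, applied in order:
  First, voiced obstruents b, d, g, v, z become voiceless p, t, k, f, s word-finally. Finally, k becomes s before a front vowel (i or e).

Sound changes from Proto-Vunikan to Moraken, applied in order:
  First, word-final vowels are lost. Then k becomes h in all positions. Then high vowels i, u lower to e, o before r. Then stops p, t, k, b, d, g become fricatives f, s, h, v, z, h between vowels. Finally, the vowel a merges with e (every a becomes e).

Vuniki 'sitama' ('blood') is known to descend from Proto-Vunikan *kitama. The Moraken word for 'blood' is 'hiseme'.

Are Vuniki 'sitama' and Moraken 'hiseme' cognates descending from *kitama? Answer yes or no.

Derive the expected Moraken reflex of *kitama:
Moraken: *kitama
  kitama → kitam   [apocope]
  kitam → hitam   [unconditioned shift]
  hitam (rule 3 does not apply)
  hitam → hisam   [intervocalic lenition]
  hisam → hisem   [vowel merger]
  giving Moraken hisem.
The regular Moraken reflex would be 'hisem', but the attested form is 'hiseme'. The correspondence is irregular, so they are not cognates (the Moraken form has a different source).

no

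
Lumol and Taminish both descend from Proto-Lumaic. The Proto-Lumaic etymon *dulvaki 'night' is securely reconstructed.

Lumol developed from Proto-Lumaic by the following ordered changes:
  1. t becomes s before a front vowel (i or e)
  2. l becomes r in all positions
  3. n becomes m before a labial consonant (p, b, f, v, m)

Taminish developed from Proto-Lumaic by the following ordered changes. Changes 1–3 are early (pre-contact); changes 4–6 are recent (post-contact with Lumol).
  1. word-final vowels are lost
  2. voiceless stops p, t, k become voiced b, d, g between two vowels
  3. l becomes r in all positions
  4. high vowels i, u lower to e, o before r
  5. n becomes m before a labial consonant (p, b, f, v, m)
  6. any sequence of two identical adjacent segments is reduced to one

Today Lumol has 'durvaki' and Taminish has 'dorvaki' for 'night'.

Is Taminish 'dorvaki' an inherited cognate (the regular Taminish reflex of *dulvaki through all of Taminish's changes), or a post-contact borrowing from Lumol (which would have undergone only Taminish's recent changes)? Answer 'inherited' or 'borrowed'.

If inherited, *dulvaki would pass through all of Taminish's changes:
Taminish: start from *dulvaki.
  rule 1 (apocope): dulvaki → dulvak
  rule 2: no change — dulvak
  rule 3 (unconditioned shift): dulvak → durvak
  rule 4 (pre-rhotic lowering): durvak → dorvak
  rule 5: no change — dorvak
  rule 6: no change — dorvak
  ⇒ Taminish dorvak
If borrowed from Lumol 'durvaki' after the early changes, it would undergo only the recent ones:
  rule 4 (pre-rhotic lowering): durvaki → dorvaki
  rule 5 (nasal place assimilation): no change (dorvaki)
  rule 6 (degemination): no change (dorvaki)
  ⇒ as a loan: dorvaki
Taminish 'dorvaki' matches the loan outcome 'dorvaki', not the inherited 'dorvak' — it skipped the early Taminish changes, so it was borrowed from Lumol.

borrowed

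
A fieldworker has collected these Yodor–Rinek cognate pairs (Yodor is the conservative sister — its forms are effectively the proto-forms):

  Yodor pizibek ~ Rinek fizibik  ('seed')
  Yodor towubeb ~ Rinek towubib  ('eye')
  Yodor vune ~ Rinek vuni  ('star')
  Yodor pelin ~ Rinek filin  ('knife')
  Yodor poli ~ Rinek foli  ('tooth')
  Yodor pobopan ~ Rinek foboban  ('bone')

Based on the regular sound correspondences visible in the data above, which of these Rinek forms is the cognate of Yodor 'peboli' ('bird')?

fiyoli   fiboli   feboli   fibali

pelin ~ filin — Yodor p corresponds to Rinek f word-initially before a front vowel.
towubeb ~ towubib — Yodor e corresponds to Rinek i after a consonant, before a labial obstruent.
Applying these to Yodor 'peboli':
  peboli → feboli   (p→f word-initially before a front vowel)
  feboli → fiboli   (e→i after a consonant, before a labial obstruent)
So the Rinek cognate is 'fiboli'.

fiboli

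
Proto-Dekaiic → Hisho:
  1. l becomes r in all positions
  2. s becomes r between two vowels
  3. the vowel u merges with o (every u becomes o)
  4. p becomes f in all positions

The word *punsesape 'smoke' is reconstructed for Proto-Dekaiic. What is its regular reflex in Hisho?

Hisho: *punsesape > punserape > ponserape > fonserafe  (by rhotacism, vowel merger, unconditioned shift)

fonserafe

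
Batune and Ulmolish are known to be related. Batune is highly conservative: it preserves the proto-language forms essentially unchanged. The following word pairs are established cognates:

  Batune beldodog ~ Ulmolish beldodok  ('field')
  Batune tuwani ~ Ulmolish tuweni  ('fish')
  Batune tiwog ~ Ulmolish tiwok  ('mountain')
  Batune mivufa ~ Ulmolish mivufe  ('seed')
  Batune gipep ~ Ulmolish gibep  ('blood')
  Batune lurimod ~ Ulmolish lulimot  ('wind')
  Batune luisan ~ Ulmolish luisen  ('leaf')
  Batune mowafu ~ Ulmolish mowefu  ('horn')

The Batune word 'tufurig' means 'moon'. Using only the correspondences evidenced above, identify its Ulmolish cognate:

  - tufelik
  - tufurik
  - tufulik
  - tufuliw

tufulik

lurimod ~ lulimot — Batune r corresponds to Ulmolish l between vowels (before a front vowel).
beldodog ~ beldodok, tiwog ~ tiwok — Batune g corresponds to Ulmolish k word-finally.
Applying these to Batune 'tufurig':
  tufurig → tufulig   (r→l between vowels (before a front vowel))
  tufulig → tufulik   (g→k word-finally)
So the Ulmolish cognate is 'tufulik'.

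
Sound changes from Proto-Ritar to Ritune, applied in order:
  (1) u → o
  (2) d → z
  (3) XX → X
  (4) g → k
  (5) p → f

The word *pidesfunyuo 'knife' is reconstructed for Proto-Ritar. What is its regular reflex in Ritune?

Ritune: start from *pidesfunyuo.
  rule 1 (vowel merger): pidesfunyuo → pidesfonyoo
  rule 2 (unconditioned shift): pidesfonyoo → pizesfonyoo
  rule 3 (degemination): pizesfonyoo → pizesfonyo
  rule 4: no change — pizesfonyo
  rule 5 (unconditioned shift): pizesfonyo → fizesfonyo
  ⇒ Ritune fizesfonyo

fizesfonyo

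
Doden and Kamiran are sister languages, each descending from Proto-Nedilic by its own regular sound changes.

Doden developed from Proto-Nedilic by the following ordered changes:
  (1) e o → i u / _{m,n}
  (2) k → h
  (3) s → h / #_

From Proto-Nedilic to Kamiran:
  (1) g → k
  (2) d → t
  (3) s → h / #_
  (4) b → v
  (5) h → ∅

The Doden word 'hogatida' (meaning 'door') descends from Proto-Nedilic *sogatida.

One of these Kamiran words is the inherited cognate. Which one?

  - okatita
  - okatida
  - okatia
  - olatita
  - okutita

Kamiran: start from *sogatida.
  rule 1 (unconditioned shift): sogatida → sokatida
  rule 2 (unconditioned shift): sokatida → sokatita
  rule 3 (debuccalisation): sokatita → hokatita
  rule 4: no change — hokatita
  rule 5 (h-loss): hokatita → okatita
  ⇒ Kamiran okatita
Only 'okatita' matches the regular Kamiran development of *sogatida.

okatita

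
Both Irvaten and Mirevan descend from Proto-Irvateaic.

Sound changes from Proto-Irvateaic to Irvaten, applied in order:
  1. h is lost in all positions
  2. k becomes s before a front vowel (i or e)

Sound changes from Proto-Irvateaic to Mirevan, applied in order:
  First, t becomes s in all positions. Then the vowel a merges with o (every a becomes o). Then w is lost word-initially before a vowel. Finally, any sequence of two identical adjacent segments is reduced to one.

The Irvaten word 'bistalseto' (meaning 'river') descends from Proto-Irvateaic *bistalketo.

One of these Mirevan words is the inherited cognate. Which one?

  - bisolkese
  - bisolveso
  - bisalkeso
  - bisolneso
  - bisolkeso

bisolkeso

Mirevan: start from *bistalketo.
  rule 1 (unconditioned shift): bistalketo → bissalkeso
  rule 2 (vowel merger): bissalkeso → bissolkeso
  rule 3: no change — bissolkeso
  rule 4 (degemination): bissolkeso → bisolkeso
  ⇒ Mirevan bisolkeso
Among the options, 'bisolkeso' alone shows every Mirevan change applied in order.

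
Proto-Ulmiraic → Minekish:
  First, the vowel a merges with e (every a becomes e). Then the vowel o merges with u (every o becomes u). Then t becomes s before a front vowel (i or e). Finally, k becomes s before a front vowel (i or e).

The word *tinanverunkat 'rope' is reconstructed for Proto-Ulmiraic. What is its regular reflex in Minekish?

sinenverunset

Minekish: *tinanverunkat
  tinanverunkat → tinenverunket   [vowel merger]
  tinenverunket (rule 2 does not apply)
  tinenverunket → sinenverunket   [palatalisation]
  sinenverunket → sinenverunset   [palatalisation]
  giving Minekish sinenverunset.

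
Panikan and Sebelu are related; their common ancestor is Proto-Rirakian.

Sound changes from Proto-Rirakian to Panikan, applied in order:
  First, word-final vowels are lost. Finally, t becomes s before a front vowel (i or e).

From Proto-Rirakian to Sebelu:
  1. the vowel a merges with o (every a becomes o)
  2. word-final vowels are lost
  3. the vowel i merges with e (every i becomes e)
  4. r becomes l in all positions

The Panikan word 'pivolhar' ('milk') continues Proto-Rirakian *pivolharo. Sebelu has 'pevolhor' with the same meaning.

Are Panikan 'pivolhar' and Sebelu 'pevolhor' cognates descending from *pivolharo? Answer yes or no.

Derive the expected Sebelu reflex of *pivolharo:
Sebelu: start from *pivolharo.
  rule 1 (vowel merger): pivolharo → pivolhoro
  rule 2 (apocope): pivolhoro → pivolhor
  rule 3 (vowel merger): pivolhor → pevolhor
  rule 4 (unconditioned shift): pevolhor → pevolhol
  ⇒ Sebelu pevolhol
The regular Sebelu reflex would be 'pevolhol', but the attested form is 'pevolhor'. The correspondence is irregular, so they are not cognates (the Sebelu form has a different source).

no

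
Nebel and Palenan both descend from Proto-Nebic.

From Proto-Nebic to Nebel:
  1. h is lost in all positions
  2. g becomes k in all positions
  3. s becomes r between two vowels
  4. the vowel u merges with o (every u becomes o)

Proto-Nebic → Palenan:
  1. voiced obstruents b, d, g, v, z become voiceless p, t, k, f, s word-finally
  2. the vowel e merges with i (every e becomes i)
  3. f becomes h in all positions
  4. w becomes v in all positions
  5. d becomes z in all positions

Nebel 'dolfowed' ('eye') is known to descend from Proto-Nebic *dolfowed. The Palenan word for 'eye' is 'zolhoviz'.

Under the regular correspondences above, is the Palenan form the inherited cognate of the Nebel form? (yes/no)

no

Derive the expected Palenan reflex of *dolfowed:
Palenan: *dolfowed
  dolfowed → dolfowet   [final devoicing]
  dolfowet → dolfowit   [vowel merger]
  dolfowit → dolhowit   [unconditioned shift]
  dolhowit → dolhovit   [unconditioned shift]
  dolhovit → zolhovit   [unconditioned shift]
  giving Palenan zolhovit.
The regular Palenan reflex would be 'zolhovit', but the attested form is 'zolhoviz'. The correspondence is irregular, so they are not cognates (the Palenan form has a different source).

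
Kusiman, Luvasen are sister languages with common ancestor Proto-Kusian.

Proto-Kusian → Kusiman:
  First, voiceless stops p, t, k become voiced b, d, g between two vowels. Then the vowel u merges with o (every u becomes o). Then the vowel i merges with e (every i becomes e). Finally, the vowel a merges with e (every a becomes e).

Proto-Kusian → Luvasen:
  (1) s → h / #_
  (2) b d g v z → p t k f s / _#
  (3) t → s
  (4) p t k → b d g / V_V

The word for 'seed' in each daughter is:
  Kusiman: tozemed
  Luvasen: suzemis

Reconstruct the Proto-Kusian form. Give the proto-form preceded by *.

Position 6: Kusiman has e, Luvasen has i. Luvasen preserves i here (none of its changes turn any other segment into i), so the proto-segment is *i.
Position 2: Kusiman has o, Luvasen has u. Luvasen preserves u here (none of its changes turn any other segment into u), so the proto-segment is *u.
Continuing position by position gives *tuzemid; check it forward:
Kusiman: start from *tuzemid.
  rule 1: no change — tuzemid
  rule 2 (vowel merger): tuzemid → tozemid
  rule 3 (vowel merger): tozemid → tozemed
  rule 4: no change — tozemed
  ⇒ Kusiman tozemed
Luvasen: start from *tuzemid.
  rule 1: no change — tuzemid
  rule 2 (final devoicing): tuzemid → tuzemit
  rule 3 (unconditioned shift): tuzemit → suzemis
  rule 4: no change — suzemis
  ⇒ Luvasen suzemis
Only *tuzemid yields all of Kusiman tozemed, Luvasen suzemis.

*tuzemid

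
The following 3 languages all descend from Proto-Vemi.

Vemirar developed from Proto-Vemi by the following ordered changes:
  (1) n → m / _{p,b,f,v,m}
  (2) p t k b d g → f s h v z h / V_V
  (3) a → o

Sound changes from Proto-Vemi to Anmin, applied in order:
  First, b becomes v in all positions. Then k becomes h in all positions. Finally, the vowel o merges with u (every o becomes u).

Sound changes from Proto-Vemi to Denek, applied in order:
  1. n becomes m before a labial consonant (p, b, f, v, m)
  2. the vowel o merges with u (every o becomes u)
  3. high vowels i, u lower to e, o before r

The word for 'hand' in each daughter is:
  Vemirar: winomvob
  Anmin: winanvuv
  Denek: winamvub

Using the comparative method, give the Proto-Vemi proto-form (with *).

Position 7: Vemirar has o, Anmin has u, Denek has u. Taking the neighbouring segments as reconstructed: Vemirar o could go back to *a or *o; Anmin u could go back to *o or *u; Denek u could go back to *o or *u — the one source consistent with every daughter is *o.
Position 4: Vemirar has o, Anmin has a, Denek has a. Anmin preserves a here (none of its changes turn any other segment into a), so the proto-segment is *a.
Verify the candidate proto-form against each daughter:
Vemirar: *winanvob > winamvob > winomvob  (by nasal place assimilation, vowel merger)
Anmin: *winanvob > winanvov > winanvuv  (by unconditioned shift, vowel merger)
Denek: *winanvob > winamvob > winamvub  (by nasal place assimilation, vowel merger)
No other proto-form is consistent with every reflex, so the reconstruction is *winanvob.

*winanvob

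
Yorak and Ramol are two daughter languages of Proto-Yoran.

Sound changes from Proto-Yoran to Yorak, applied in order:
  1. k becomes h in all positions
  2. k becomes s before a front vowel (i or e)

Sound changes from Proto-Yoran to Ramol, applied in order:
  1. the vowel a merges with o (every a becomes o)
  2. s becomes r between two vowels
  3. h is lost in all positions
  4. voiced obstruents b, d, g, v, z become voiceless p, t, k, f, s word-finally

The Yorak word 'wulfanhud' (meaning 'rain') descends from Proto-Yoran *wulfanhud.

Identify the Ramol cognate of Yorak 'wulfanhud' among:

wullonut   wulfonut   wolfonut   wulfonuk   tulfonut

Ramol: *wulfanhud
  wulfanhud → wulfonhud   [vowel merger]
  wulfonhud (rule 2 does not apply)
  wulfonhud → wulfonud   [h-loss]
  wulfonud → wulfonut   [final devoicing]
  giving Ramol wulfonut.
The other candidates each miss or misapply at least one Ramol change.

wulfonut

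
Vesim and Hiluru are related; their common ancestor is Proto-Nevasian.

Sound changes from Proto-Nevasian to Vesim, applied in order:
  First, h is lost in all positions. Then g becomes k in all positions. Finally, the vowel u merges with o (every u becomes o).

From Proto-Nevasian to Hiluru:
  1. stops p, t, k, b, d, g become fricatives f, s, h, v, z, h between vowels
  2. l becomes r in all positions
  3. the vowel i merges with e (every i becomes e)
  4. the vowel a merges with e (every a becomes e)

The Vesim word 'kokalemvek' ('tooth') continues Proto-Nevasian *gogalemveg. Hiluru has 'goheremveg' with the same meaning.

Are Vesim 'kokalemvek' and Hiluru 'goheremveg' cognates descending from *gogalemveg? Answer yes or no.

Derive the expected Hiluru reflex of *gogalemveg:
Hiluru: *gogalemveg
  gogalemveg → gohalemveg   [intervocalic lenition]
  gohalemveg → goharemveg   [unconditioned shift]
  goharemveg (rule 3 does not apply)
  goharemveg → goheremveg   [vowel merger]
  giving Hiluru goheremveg.
Hiluru 'goheremveg' matches the regular reflex exactly, so the pair is cognate.

yes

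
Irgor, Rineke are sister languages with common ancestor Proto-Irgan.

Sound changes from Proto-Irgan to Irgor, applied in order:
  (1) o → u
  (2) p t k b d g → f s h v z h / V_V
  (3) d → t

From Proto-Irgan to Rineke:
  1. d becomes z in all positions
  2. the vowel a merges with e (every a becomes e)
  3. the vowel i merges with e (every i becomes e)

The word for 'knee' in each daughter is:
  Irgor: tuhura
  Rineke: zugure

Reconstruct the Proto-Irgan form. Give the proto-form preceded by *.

Position 6: Irgor has a, Rineke has e. Irgor preserves a here (none of its changes turn any other segment into a), so the proto-segment is *a.
Position 3: Irgor has h, Rineke has g. Rineke preserves g here (none of its changes turn any other segment into g), so the proto-segment is *g.
This points to *dugura. Verify forward in each daughter:
Irgor: *dugura
  dugura (rule 1 does not apply)
  dugura → duhura   [intervocalic lenition]
  duhura → tuhura   [unconditioned shift]
  giving Irgor tuhura.
Rineke: *dugura
  dugura → zugura   [unconditioned shift]
  zugura → zugure   [vowel merger]
  zugure (rule 3 does not apply)
  giving Rineke zugure.
No other proto-form is consistent with every reflex, so the reconstruction is *dugura.

*dugura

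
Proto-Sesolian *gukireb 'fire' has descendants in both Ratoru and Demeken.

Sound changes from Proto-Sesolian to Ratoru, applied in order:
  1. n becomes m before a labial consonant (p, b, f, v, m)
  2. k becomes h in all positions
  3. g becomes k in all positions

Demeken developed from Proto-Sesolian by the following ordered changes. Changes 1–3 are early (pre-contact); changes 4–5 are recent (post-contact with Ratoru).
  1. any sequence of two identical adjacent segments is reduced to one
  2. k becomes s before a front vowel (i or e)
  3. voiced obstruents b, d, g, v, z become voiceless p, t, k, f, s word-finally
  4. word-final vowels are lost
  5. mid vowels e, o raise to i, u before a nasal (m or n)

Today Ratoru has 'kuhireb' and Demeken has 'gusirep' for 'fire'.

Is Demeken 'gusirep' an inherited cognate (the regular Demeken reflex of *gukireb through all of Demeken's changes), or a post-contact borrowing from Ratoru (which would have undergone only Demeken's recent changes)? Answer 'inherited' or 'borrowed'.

inherited

If inherited, *gukireb would pass through all of Demeken's changes:
Demeken: *gukireb
  gukireb (rule 1 does not apply)
  gukireb → gusireb   [palatalisation]
  gusireb → gusirep   [final devoicing]
  gusirep (rule 4 does not apply)
  gusirep (rule 5 does not apply)
  giving Demeken gusirep.
If borrowed from Ratoru 'kuhireb' after the early changes, it would undergo only the recent ones:
  rule 4 (apocope): no change (kuhireb)
  rule 5 (pre-nasal raising): no change (kuhireb)
  ⇒ as a loan: kuhireb
Demeken 'gusirep' matches the inherited outcome exactly, so it is an inherited cognate, not a loan.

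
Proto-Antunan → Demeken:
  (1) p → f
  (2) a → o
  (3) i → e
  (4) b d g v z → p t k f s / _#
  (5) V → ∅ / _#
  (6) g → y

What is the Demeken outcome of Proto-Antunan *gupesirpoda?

Demeken: *gupesirpoda > gufesirfoda > gufesirfodo > gufeserfodo > gufeserfod > yufeserfod  (by unconditioned shift, vowel merger, vowel merger, apocope, unconditioned shift)

yufeserfod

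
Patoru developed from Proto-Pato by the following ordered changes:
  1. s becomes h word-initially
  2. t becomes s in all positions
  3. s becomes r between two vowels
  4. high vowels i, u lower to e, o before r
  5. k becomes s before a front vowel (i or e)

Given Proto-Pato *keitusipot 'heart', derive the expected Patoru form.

Patoru: start from *keitusipot.
  rule 1: no change — keitusipot
  rule 2 (unconditioned shift): keitusipot → keisusipos
  rule 3 (rhotacism): keisusipos → keiruripos
  rule 4 (pre-rhotic lowering): keiruripos → keeroripos
  rule 5 (palatalisation): keeroripos → seeroripos
  ⇒ Patoru seeroripos

seeroripos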